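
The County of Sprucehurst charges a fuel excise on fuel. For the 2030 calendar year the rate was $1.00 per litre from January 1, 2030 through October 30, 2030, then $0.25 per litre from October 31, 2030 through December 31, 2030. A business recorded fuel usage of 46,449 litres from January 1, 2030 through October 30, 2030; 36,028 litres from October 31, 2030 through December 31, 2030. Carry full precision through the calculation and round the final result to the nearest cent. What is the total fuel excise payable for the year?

January 1 – October 30, 2030: 46,449 litres at $1.00/litre → $46449.00
October 31 – December 31, 2030: 36,028 litres at $0.25/litre → $9007.00

$55456.00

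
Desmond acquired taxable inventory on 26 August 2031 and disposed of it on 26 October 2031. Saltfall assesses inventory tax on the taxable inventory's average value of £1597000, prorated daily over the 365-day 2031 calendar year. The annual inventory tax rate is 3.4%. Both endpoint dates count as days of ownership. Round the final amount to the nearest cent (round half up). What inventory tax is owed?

£9223.22

Days held (26 August – 26 October 2031): 62 out of 365
Tax = £1597000 × 3.4% × 62/365 = £9223.2219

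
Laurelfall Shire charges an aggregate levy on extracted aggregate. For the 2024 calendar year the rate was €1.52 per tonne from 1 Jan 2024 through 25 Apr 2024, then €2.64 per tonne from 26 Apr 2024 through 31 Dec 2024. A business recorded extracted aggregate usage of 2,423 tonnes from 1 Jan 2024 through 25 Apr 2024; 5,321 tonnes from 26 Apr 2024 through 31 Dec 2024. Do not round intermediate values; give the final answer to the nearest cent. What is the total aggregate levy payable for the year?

1 Jan – 25 Apr 2024: 2,423 tonnes at €1.52/tonne → €3,682.96
26 Apr – 31 Dec 2024: 5,321 tonnes at €2.64/tonne → €14,047.44

€17,730.40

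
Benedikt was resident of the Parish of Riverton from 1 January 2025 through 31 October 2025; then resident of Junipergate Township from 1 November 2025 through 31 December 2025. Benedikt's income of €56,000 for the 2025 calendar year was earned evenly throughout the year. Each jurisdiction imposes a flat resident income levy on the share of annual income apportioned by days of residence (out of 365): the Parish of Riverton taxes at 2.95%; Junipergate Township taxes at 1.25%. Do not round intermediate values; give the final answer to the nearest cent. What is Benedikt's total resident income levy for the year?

€1,492.90

The Parish of Riverton, 1 January – 31 October 2025: 304 days → €56,000 × 2.95% × 304/365 = €1,375.9123
Junipergate Township, 1 November – 31 December 2025: 61 days → €56,000 × 1.25% × 61/365 = €116.9863
Total = €1,492.8986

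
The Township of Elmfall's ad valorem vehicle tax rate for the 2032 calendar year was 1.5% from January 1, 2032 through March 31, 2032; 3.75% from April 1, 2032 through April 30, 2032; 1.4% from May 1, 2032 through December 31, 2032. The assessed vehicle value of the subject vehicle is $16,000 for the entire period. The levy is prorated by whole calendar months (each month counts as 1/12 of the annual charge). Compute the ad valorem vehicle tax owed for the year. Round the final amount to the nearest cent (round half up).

January 1 – March 31, 2032: 3 months at 1.5% → $16,000 × 1.5% × 3/12 = $60.0000
April 1 – April 30, 2032: 1 month at 3.75% → $16,000 × 3.75% × 1/12 = $50.0000
May 1 – December 31, 2032: 8 months at 1.4% → $16,000 × 1.4% × 8/12 = $149.3333
Total = $259.3333

$259.33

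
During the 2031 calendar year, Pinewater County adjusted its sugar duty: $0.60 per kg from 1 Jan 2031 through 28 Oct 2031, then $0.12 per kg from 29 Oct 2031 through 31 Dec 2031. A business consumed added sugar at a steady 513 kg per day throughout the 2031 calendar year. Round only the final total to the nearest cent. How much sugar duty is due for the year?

1 Jan – 28 Oct 2031: 301 days × 513 kg/day = 154,413 kg at $0.60/kg → $92647.80
29 Oct – 31 Dec 2031: 64 days × 513 kg/day = 32,832 kg at $0.12/kg → $3939.84

$96587.64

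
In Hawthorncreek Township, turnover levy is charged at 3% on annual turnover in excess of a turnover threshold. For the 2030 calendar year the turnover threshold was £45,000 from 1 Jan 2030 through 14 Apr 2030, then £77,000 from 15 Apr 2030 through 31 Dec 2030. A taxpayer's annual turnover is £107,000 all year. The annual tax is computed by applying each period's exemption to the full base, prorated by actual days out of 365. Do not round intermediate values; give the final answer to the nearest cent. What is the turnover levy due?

£1,173.53

1 Jan – 14 Apr 2030: 104 days, exemption £45,000 → (£107,000 − £45,000) × 3% × 104/365 = £529.9726
15 Apr – 31 Dec 2030: 261 days, exemption £77,000 → (£107,000 − £77,000) × 3% × 261/365 = £643.5616
Total = £1,173.5342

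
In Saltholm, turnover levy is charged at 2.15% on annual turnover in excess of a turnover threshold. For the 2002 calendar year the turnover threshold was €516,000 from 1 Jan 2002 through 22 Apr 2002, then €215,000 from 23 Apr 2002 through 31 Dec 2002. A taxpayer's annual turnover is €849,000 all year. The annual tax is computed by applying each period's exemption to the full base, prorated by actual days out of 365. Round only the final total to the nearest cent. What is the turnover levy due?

€11,645.22

1 Jan – 22 Apr 2002: 112 days, exemption €516,000 → (€849,000 − €516,000) × 2.15% × 112/365 = €2,196.8877
23 Apr – 31 Dec 2002: 253 days, exemption €215,000 → (€849,000 − €215,000) × 2.15% × 253/365 = €9,448.3370
Total = €11,645.2247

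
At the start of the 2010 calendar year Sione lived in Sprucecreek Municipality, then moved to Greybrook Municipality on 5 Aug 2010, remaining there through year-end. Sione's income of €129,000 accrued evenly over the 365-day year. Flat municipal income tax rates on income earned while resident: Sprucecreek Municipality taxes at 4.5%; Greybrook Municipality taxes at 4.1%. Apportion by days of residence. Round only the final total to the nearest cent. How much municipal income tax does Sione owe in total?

€5,594.36

Sprucecreek Municipality, 1 Jan – 4 Aug 2010: 216 days → €129,000 × 4.5% × 216/365 = €3,435.2877
Greybrook Municipality, 5 Aug – 31 Dec 2010: 149 days → €129,000 × 4.1% × 149/365 = €2,159.0712
Total = €5,594.3589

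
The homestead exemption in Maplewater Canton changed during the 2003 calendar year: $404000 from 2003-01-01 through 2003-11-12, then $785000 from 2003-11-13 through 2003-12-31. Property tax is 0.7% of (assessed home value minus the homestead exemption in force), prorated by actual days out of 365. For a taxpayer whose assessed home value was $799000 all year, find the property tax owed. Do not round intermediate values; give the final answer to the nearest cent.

$2406.96

2003-01-01 to 2003-11-12: 316 days, exemption $404000 → ($799000 − $404000) × 0.7% × 316/365 = $2393.8082
2003-11-13 to 2003-12-31: 49 days, exemption $785000 → ($799000 − $785000) × 0.7% × 49/365 = $13.1562
Total = $2406.9644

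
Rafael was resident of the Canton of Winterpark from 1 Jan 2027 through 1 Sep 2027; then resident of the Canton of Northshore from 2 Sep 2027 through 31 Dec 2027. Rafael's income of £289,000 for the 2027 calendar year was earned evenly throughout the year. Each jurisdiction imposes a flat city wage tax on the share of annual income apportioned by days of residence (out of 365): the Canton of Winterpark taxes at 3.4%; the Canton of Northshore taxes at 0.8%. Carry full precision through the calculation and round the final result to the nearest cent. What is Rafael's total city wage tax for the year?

The Canton of Winterpark, 1 Jan – 1 Sep 2027: 244 days → £289,000 × 3.4% × 244/365 = £6,568.6137
The Canton of Northshore, 2 Sep – 31 Dec 2027: 121 days → £289,000 × 0.8% × 121/365 = £766.4438
Total = £7,335.0575

£7,335.06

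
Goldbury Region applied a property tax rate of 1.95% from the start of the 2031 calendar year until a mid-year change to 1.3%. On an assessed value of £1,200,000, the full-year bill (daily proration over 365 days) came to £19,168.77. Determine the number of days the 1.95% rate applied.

167 days

Let d = days at the first rate; then 365 − d days at the second rate.
£1,200,000 × [1.95%·d + 1.3%·(365−d)] / 365 = £19,168.77
Solving gives d = 167, so the new rate took effect on 17 Jun 2031.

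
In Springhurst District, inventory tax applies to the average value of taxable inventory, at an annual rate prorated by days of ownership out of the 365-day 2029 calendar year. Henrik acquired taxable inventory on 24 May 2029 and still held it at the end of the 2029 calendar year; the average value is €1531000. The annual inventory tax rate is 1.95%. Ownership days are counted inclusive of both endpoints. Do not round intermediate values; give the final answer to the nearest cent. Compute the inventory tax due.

€18158.08

Days held (24 May – 31 December 2029): 222 out of 365
Tax = €1531000 × 1.95% × 222/365 = €18158.0795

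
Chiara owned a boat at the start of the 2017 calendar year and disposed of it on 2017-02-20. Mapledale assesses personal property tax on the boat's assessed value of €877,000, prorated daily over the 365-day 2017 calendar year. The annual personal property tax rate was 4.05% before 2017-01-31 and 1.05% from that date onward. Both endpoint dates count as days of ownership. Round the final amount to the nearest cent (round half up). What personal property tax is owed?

2017-01-01 to 2017-01-30: 30 days at 4.05% → €877,000 × 4.05% × 30/365 = €2,919.3288
2017-01-31 to 2017-02-20: 21 days at 1.05% → €877,000 × 1.05% × 21/365 = €529.8041
Total = €3,449.1329

€3,449.13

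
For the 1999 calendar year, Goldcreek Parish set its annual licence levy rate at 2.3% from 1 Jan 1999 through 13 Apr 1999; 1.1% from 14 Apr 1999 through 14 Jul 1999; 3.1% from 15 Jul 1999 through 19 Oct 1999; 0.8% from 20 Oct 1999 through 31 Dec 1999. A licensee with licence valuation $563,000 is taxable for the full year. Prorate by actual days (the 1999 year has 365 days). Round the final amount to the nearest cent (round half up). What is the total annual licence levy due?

$10,754.07

1 Jan – 13 Apr 1999: 103 days at 2.3% → $563,000 × 2.3% × 103/365 = $3,654.1014
14 Apr – 14 Jul 1999: 92 days at 1.1% → $563,000 × 1.1% × 92/365 = $1,560.9753
15 Jul – 19 Oct 1999: 97 days at 3.1% → $563,000 × 3.1% × 97/365 = $4,638.1945
20 Oct – 31 Dec 1999: 73 days at 0.8% → $563,000 × 0.8% × 73/365 = $900.8000
Total = $10,754.0712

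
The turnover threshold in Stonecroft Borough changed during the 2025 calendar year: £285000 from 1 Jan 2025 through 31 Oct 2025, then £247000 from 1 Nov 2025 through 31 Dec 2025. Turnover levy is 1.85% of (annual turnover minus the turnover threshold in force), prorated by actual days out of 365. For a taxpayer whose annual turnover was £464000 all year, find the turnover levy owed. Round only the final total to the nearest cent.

1 Jan – 31 Oct 2025: 304 days, exemption £285000 → (£464000 − £285000) × 1.85% × 304/365 = £2758.0712
1 Nov – 31 Dec 2025: 61 days, exemption £247000 → (£464000 − £247000) × 1.85% × 61/365 = £670.9164
Total = £3428.9877

£3428.99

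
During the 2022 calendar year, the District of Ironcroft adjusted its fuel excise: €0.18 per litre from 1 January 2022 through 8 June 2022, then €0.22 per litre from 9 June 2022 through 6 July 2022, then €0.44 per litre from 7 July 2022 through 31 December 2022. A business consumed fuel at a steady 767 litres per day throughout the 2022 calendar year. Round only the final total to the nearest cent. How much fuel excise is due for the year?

1 January – 8 June 2022: 159 days × 767 litres/day = 121,953 litres at €0.18/litre → €21,951.54
9 June – 6 July 2022: 28 days × 767 litres/day = 21,476 litres at €0.22/litre → €4,724.72
7 July – 31 December 2022: 178 days × 767 litres/day = 136,526 litres at €0.44/litre → €60,071.44

€86,747.70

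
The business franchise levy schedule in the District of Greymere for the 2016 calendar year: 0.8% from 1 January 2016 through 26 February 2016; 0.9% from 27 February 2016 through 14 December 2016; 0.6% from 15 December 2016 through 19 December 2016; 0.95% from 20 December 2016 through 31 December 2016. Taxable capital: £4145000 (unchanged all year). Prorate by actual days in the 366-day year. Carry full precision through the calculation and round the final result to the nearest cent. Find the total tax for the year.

1 January – 26 February 2016: 57 days at 0.8% → £4145000 × 0.8% × 57/366 = £5164.2623
27 February – 14 December 2016: 292 days at 0.9% → £4145000 × 0.9% × 292/366 = £29762.4590
15 December – 19 December 2016: 5 days at 0.6% → £4145000 × 0.6% × 5/366 = £339.7541
20 December – 31 December 2016: 12 days at 0.95% → £4145000 × 0.95% × 12/366 = £1291.0656
Total = £36557.5410

£36557.54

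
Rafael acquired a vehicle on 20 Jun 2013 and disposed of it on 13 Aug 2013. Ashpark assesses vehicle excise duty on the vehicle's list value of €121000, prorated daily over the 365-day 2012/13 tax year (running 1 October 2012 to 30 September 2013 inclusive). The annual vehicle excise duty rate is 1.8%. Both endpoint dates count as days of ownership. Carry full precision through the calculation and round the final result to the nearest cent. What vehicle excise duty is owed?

Days held (20 Jun – 13 Aug 2013): 55 out of 365
Tax = €121000 × 1.8% × 55/365 = €328.1918

€328.19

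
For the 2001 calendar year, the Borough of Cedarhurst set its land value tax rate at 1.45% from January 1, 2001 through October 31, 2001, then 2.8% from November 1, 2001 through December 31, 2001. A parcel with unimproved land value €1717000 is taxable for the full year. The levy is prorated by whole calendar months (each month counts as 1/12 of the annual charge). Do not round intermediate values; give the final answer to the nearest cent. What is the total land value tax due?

January 1 – October 31, 2001: 10 months at 1.45% → €1717000 × 1.45% × 10/12 = €20747.0833
November 1 – December 31, 2001: 2 months at 2.8% → €1717000 × 2.8% × 2/12 = €8012.6667
Total = €28759.7500

€28759.75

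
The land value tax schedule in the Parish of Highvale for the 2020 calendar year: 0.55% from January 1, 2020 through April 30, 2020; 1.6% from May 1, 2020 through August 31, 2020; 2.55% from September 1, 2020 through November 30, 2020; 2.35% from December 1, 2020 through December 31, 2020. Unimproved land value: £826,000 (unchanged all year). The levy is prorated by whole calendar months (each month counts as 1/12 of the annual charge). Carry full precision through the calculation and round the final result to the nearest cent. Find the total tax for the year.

January 1 – April 30, 2020: 4 months at 0.55% → £826,000 × 0.55% × 4/12 = £1,514.3333
May 1 – August 31, 2020: 4 months at 1.6% → £826,000 × 1.6% × 4/12 = £4,405.3333
September 1 – November 30, 2020: 3 months at 2.55% → £826,000 × 2.55% × 3/12 = £5,265.7500
December 1 – December 31, 2020: 1 month at 2.35% → £826,000 × 2.35% × 1/12 = £1,617.5833
Total = £12,803.0000

£12,803.00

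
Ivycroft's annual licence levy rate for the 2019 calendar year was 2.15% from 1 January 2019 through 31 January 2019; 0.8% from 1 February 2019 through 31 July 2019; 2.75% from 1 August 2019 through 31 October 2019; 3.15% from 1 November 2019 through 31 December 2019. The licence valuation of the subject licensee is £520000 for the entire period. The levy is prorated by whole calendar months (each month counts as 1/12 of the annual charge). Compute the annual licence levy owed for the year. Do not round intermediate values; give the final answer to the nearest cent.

1 January – 31 January 2019: 1 month at 2.15% → £520000 × 2.15% × 1/12 = £931.6667
1 February – 31 July 2019: 6 months at 0.8% → £520000 × 0.8% × 6/12 = £2080.0000
1 August – 31 October 2019: 3 months at 2.75% → £520000 × 2.75% × 3/12 = £3575.0000
1 November – 31 December 2019: 2 months at 3.15% → £520000 × 3.15% × 2/12 = £2730.0000
Total = £9316.6667

£9316.67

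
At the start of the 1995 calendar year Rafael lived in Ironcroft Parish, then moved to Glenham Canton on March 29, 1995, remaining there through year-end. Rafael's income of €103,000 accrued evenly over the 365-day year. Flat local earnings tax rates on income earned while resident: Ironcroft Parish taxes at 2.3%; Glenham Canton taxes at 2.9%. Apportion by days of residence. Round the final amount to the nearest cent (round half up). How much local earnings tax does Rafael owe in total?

Ironcroft Parish, January 1 – March 28, 1995: 87 days → €103,000 × 2.3% × 87/365 = €564.6658
Glenham Canton, March 29 – December 31, 1995: 278 days → €103,000 × 2.9% × 278/365 = €2,275.0301
Total = €2,839.6959

€2,839.70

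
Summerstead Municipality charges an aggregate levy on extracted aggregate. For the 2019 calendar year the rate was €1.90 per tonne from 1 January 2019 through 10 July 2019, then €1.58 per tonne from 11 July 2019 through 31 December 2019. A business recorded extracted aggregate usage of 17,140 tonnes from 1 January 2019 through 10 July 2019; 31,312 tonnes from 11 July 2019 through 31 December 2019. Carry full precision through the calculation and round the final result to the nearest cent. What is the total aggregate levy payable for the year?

1 January – 10 July 2019: 17,140 tonnes at €1.90/tonne → €32,566.00
11 July – 31 December 2019: 31,312 tonnes at €1.58/tonne → €49,472.96

€82,038.96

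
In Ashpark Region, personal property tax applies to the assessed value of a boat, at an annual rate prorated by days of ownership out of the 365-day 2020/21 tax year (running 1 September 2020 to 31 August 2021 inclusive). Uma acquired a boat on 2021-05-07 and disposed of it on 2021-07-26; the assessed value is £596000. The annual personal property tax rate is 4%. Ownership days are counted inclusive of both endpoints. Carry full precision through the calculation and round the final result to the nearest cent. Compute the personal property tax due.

£5290.52

Days held (2021-05-07 to 2021-07-26): 81 out of 365
Tax = £596000 × 4% × 81/365 = £5290.5205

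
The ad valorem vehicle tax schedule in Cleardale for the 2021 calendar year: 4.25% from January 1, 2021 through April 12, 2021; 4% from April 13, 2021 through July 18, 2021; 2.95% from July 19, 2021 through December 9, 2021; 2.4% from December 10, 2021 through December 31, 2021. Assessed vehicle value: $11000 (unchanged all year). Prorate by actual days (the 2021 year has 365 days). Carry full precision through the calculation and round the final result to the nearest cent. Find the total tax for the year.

$391.51

January 1 – April 12, 2021: 102 days at 4.25% → $11000 × 4.25% × 102/365 = $130.6438
April 13 – July 18, 2021: 97 days at 4% → $11000 × 4% × 97/365 = $116.9315
July 19 – December 9, 2021: 144 days at 2.95% → $11000 × 2.95% × 144/365 = $128.0219
December 10 – December 31, 2021: 22 days at 2.4% → $11000 × 2.4% × 22/365 = $15.9123
Total = $391.5096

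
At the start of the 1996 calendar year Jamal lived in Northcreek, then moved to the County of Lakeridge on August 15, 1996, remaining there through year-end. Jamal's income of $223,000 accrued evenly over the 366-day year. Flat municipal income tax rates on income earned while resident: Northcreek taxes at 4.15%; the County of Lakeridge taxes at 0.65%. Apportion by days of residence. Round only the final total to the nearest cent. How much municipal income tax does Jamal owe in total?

Northcreek, January 1 – August 14, 1996: 227 days → $223,000 × 4.15% × 227/366 = $5,739.8128
The County of Lakeridge, August 15 – December 31, 1996: 139 days → $223,000 × 0.65% × 139/366 = $550.4932
Total = $6,290.3060

$6,290.31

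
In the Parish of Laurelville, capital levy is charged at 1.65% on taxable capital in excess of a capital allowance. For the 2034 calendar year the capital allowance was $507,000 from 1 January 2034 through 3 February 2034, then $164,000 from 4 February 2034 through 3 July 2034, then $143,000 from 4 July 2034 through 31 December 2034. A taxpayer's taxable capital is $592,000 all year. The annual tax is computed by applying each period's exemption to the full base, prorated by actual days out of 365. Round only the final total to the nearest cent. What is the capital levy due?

$6,706.64

1 January – 3 February 2034: 34 days, exemption $507,000 → ($592,000 − $507,000) × 1.65% × 34/365 = $130.6438
4 February – 3 July 2034: 150 days, exemption $164,000 → ($592,000 − $164,000) × 1.65% × 150/365 = $2,902.1918
4 July – 31 December 2034: 181 days, exemption $143,000 → ($592,000 − $143,000) × 1.65% × 181/365 = $3,673.8041
Total = $6,706.6397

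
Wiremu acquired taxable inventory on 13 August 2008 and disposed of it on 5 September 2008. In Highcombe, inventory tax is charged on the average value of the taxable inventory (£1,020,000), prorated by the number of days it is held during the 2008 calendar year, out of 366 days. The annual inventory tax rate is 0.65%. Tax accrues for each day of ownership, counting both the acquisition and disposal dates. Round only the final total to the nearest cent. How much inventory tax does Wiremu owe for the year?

Days held (13 August – 5 September 2008): 24 out of 366
Tax = £1,020,000 × 0.65% × 24/366 = £434.7541

£434.75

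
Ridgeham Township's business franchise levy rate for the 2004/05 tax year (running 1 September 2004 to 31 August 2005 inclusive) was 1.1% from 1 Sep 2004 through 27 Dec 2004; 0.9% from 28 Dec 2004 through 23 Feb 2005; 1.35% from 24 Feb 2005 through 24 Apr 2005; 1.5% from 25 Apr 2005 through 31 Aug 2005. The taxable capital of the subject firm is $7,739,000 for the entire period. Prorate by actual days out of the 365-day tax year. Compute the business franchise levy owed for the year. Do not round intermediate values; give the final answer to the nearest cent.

1 Sep – 27 Dec 2004: 118 days at 1.1% → $7,739,000 × 1.1% × 118/365 = $27,521.1562
28 Dec 2004 – 23 Feb 2005: 58 days at 0.9% → $7,739,000 × 0.9% × 58/365 = $11,067.8301
24 Feb – 24 Apr 2005: 60 days at 1.35% → $7,739,000 × 1.35% × 60/365 = $17,174.2192
25 Apr – 31 Aug 2005: 129 days at 1.5% → $7,739,000 × 1.5% × 129/365 = $41,027.3014
Total = $96,790.5068

$96,790.51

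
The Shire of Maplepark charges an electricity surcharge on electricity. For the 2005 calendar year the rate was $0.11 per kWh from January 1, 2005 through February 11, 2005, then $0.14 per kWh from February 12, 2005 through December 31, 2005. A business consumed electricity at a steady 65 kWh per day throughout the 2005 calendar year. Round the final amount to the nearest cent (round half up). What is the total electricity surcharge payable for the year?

January 1 – February 11, 2005: 42 days × 65 kWh/day = 2,730 kWh at $0.11/kWh → $300.30
February 12 – December 31, 2005: 323 days × 65 kWh/day = 20,995 kWh at $0.14/kWh → $2939.30

$3239.60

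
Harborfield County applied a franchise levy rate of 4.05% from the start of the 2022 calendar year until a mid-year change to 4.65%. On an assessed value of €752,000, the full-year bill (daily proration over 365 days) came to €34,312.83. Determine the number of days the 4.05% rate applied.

Let d = days at the first rate; then 365 − d days at the second rate.
€752,000 × [4.05%·d + 4.65%·(365−d)] / 365 = €34,312.83
Solving gives d = 53, so the new rate took effect on 23 February 2022.

53 days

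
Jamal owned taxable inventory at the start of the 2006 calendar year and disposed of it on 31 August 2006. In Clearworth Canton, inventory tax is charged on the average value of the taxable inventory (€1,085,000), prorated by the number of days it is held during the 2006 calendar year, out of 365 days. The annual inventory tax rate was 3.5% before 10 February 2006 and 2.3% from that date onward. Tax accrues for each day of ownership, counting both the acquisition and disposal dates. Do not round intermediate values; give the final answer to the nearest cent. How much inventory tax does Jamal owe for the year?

€18,040.73

1 January – 9 February 2006: 40 days at 3.5% → €1,085,000 × 3.5% × 40/365 = €4,161.6438
10 February – 31 August 2006: 203 days at 2.3% → €1,085,000 × 2.3% × 203/365 = €13,879.0822
Total = €18,040.7260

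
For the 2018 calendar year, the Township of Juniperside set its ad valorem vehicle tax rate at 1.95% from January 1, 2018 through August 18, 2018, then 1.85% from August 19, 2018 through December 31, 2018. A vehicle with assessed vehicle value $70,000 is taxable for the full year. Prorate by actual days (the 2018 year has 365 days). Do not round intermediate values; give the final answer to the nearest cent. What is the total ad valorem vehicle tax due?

$1,339.11

January 1 – August 18, 2018: 230 days at 1.95% → $70,000 × 1.95% × 230/365 = $860.1370
August 19 – December 31, 2018: 135 days at 1.85% → $70,000 × 1.85% × 135/365 = $478.9726
Total = $1,339.1096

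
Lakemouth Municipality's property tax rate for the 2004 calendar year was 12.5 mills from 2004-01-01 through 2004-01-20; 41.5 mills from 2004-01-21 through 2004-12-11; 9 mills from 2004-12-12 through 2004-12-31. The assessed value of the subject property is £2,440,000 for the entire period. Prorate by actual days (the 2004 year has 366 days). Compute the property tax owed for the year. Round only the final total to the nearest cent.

2004-01-01 to 2004-01-20: 20 days at 12.5 mills → £2,440,000 × 1.25% × 20/366 = £1,666.6667
2004-01-21 to 2004-12-11: 326 days at 41.5 mills → £2,440,000 × 4.15% × 326/366 = £90,193.3333
2004-12-12 to 2004-12-31: 20 days at 9 mills → £2,440,000 × 0.9% × 20/366 = £1,200.0000
Total = £93,060.0000

£93,060.00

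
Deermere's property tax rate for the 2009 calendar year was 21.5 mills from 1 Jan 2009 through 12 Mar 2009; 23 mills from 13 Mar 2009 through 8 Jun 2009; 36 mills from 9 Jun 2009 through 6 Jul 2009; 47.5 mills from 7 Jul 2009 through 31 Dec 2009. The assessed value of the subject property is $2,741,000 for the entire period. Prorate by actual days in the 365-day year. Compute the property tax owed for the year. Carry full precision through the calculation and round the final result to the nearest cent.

$97,726.04

1 Jan – 12 Mar 2009: 71 days at 21.5 mills → $2,741,000 × 2.15% × 71/365 = $11,463.3877
13 Mar – 8 Jun 2009: 88 days at 23 mills → $2,741,000 × 2.3% × 88/365 = $15,199.4082
9 Jun – 6 Jul 2009: 28 days at 36 mills → $2,741,000 × 3.6% × 28/365 = $7,569.6658
7 Jul – 31 Dec 2009: 178 days at 47.5 mills → $2,741,000 × 4.75% × 178/365 = $63,493.5753
Total = $97,726.0370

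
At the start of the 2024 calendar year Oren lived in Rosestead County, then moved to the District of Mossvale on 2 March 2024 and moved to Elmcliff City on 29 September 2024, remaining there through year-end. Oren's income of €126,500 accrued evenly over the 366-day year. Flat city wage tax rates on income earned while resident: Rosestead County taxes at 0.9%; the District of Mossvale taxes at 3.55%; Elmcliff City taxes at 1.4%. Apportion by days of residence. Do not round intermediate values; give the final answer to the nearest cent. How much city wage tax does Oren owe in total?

€3,233.53

Rosestead County, 1 January – 1 March 2024: 61 days → €126,500 × 0.9% × 61/366 = €189.7500
The District of Mossvale, 2 March – 28 September 2024: 211 days → €126,500 × 3.55% × 211/366 = €2,588.9296
Elmcliff City, 29 September – 31 December 2024: 94 days → €126,500 × 1.4% × 94/366 = €454.8470
Total = €3,233.5266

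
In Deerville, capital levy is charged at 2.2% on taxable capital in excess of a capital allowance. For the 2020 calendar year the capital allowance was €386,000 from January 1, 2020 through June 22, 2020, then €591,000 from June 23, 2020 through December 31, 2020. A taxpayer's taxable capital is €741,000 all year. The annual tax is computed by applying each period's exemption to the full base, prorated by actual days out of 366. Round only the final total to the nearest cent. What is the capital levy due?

January 1 – June 22, 2020: 174 days, exemption €386,000 → (€741,000 − €386,000) × 2.2% × 174/366 = €3,712.9508
June 23 – December 31, 2020: 192 days, exemption €591,000 → (€741,000 − €591,000) × 2.2% × 192/366 = €1,731.1475
Total = €5,444.0984

€5,444.10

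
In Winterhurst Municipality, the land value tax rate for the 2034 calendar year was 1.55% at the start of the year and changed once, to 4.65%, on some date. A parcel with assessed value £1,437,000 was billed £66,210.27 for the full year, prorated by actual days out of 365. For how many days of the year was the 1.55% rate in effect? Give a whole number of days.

Let d = days at the first rate; then 365 − d days at the second rate.
£1,437,000 × [1.55%·d + 4.65%·(365−d)] / 365 = £66,210.27
Solving gives d = 5, so the new rate took effect on 6 January 2034.

5 days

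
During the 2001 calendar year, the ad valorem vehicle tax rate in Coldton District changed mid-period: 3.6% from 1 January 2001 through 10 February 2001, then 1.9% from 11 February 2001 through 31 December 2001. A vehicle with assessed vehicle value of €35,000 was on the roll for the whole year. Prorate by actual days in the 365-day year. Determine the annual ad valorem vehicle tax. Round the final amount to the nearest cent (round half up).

€731.84

1 January – 10 February 2001: 41 days at 3.6% → €35,000 × 3.6% × 41/365 = €141.5342
11 February – 31 December 2001: 324 days at 1.9% → €35,000 × 1.9% × 324/365 = €590.3014
Total = €731.8356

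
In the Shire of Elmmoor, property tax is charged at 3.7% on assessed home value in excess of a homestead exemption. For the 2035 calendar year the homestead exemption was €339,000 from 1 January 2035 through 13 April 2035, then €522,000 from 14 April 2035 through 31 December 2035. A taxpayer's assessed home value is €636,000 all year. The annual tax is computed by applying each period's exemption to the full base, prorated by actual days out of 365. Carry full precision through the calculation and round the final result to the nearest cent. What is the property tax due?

€6,128.72

1 January – 13 April 2035: 103 days, exemption €339,000 → (€636,000 − €339,000) × 3.7% × 103/365 = €3,101.0055
14 April – 31 December 2035: 262 days, exemption €522,000 → (€636,000 − €522,000) × 3.7% × 262/365 = €3,027.7151
Total = €6,128.7205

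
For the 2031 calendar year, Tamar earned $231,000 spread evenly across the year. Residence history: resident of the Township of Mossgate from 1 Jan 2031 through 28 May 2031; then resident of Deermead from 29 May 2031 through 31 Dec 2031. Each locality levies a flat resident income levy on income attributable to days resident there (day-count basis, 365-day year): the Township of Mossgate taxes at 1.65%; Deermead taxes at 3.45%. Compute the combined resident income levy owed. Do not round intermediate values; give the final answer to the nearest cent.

The Township of Mossgate, 1 Jan – 28 May 2031: 148 days → $231,000 × 1.65% × 148/365 = $1,545.4849
Deermead, 29 May – 31 Dec 2031: 217 days → $231,000 × 3.45% × 217/365 = $4,738.0315
Total = $6,283.5164

$6,283.52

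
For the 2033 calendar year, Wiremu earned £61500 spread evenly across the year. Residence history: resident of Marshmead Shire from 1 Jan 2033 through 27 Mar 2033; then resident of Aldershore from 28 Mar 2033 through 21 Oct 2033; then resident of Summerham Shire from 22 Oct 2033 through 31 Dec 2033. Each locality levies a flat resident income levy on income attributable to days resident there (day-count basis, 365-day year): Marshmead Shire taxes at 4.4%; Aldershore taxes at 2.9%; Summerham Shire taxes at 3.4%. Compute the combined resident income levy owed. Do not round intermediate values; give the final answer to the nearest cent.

£2060.67

Marshmead Shire, 1 Jan – 27 Mar 2033: 86 days → £61500 × 4.4% × 86/365 = £637.5781
Aldershore, 28 Mar – 21 Oct 2033: 208 days → £61500 × 2.9% × 208/365 = £1016.3507
Summerham Shire, 22 Oct – 31 Dec 2033: 71 days → £61500 × 3.4% × 71/365 = £406.7425
Total = £2060.6712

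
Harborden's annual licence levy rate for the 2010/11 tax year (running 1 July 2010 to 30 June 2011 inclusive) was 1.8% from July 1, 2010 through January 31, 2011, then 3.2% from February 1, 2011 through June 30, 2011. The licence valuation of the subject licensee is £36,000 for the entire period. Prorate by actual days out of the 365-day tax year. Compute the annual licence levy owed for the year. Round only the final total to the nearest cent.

July 1, 2010 – January 31, 2011: 215 days at 1.8% → £36,000 × 1.8% × 215/365 = £381.6986
February 1 – June 30, 2011: 150 days at 3.2% → £36,000 × 3.2% × 150/365 = £473.4247
Total = £855.1233

£855.12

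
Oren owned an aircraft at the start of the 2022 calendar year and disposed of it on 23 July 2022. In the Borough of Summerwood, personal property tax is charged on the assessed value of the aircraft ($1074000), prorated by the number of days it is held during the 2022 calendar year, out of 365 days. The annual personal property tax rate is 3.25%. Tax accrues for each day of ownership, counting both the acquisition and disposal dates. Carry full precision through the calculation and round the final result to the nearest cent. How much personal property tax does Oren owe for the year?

$19508.55

Days held (1 January – 23 July 2022): 204 out of 365
Tax = $1074000 × 3.25% × 204/365 = $19508.5479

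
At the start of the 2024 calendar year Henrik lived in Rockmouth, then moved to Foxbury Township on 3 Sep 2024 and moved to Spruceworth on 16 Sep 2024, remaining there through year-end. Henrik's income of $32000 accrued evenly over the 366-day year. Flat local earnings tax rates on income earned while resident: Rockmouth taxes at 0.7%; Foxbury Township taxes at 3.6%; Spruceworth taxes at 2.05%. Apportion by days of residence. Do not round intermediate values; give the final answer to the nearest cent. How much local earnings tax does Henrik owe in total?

$383.26

Rockmouth, 1 Jan – 2 Sep 2024: 246 days → $32000 × 0.7% × 246/366 = $150.5574
Foxbury Township, 3 Sep – 15 Sep 2024: 13 days → $32000 × 3.6% × 13/366 = $40.9180
Spruceworth, 16 Sep – 31 Dec 2024: 107 days → $32000 × 2.05% × 107/366 = $191.7814
Total = $383.2568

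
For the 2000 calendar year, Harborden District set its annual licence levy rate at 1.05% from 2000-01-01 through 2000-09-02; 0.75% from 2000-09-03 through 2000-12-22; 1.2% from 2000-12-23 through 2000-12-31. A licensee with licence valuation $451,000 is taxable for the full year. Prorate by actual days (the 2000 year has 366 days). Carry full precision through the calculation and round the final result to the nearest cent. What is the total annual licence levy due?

$4,341.80

2000-01-01 to 2000-09-02: 246 days at 1.05% → $451,000 × 1.05% × 246/366 = $3,182.8770
2000-09-03 to 2000-12-22: 111 days at 0.75% → $451,000 × 0.75% × 111/366 = $1,025.8402
2000-12-23 to 2000-12-31: 9 days at 1.2% → $451,000 × 1.2% × 9/366 = $133.0820
Total = $4,341.7992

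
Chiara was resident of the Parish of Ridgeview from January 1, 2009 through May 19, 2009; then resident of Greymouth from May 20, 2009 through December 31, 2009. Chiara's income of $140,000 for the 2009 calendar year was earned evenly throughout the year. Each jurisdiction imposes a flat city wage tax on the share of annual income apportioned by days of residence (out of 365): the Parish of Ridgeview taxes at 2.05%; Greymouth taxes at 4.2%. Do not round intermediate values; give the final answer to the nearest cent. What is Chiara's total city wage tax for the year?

The Parish of Ridgeview, January 1 – May 19, 2009: 139 days → $140,000 × 2.05% × 139/365 = $1,092.9589
Greymouth, May 20 – December 31, 2009: 226 days → $140,000 × 4.2% × 226/365 = $3,640.7671
Total = $4,733.7260

$4,733.73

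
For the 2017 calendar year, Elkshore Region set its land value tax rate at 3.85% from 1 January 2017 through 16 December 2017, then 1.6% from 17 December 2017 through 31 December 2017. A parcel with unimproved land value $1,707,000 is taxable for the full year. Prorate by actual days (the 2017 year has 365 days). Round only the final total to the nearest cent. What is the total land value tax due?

$64,141.11

1 January – 16 December 2017: 350 days at 3.85% → $1,707,000 × 3.85% × 350/365 = $63,018.6986
17 December – 31 December 2017: 15 days at 1.6% → $1,707,000 × 1.6% × 15/365 = $1,122.4110
Total = $64,141.1096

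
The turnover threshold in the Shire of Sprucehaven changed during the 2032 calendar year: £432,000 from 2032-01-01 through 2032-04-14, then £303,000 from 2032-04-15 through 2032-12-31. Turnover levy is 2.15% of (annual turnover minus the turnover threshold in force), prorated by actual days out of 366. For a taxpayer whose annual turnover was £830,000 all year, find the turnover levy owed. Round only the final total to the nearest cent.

2032-01-01 to 2032-04-14: 105 days, exemption £432,000 → (£830,000 − £432,000) × 2.15% × 105/366 = £2,454.8770
2032-04-15 to 2032-12-31: 261 days, exemption £303,000 → (£830,000 − £303,000) × 2.15% × 261/366 = £8,079.9467
Total = £10,534.8238

£10,534.82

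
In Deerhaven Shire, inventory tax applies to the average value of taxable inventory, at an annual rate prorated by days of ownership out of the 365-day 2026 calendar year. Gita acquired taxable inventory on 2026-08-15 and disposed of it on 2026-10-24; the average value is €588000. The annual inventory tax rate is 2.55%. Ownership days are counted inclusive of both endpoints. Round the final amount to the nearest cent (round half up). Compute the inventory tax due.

€2916.64

Days held (2026-08-15 to 2026-10-24): 71 out of 365
Tax = €588000 × 2.55% × 71/365 = €2916.6411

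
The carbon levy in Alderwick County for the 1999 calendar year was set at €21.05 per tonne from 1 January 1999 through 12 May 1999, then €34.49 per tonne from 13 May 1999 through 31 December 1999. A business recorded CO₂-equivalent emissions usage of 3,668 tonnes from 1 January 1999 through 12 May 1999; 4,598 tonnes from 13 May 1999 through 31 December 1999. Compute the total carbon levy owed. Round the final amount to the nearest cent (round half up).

1 January – 12 May 1999: 3,668 tonnes at €21.05/tonne → €77,211.40
13 May – 31 December 1999: 4,598 tonnes at €34.49/tonne → €158,585.02

€235,796.42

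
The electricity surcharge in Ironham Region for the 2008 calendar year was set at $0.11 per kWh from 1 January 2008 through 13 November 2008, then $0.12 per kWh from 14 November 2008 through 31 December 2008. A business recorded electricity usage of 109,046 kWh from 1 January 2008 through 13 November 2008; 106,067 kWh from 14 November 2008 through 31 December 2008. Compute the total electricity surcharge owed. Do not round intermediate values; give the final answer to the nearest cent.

$24723.10

1 January – 13 November 2008: 109,046 kWh at $0.11/kWh → $11995.06
14 November – 31 December 2008: 106,067 kWh at $0.12/kWh → $12728.04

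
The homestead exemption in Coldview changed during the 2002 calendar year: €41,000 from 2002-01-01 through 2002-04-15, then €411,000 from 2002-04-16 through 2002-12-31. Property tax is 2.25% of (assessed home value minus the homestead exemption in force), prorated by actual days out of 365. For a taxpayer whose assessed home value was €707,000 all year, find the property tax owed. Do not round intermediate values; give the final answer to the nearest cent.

€9,054.86

2002-01-01 to 2002-04-15: 105 days, exemption €41,000 → (€707,000 − €41,000) × 2.25% × 105/365 = €4,310.7534
2002-04-16 to 2002-12-31: 260 days, exemption €411,000 → (€707,000 − €411,000) × 2.25% × 260/365 = €4,744.1096
Total = €9,054.8630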